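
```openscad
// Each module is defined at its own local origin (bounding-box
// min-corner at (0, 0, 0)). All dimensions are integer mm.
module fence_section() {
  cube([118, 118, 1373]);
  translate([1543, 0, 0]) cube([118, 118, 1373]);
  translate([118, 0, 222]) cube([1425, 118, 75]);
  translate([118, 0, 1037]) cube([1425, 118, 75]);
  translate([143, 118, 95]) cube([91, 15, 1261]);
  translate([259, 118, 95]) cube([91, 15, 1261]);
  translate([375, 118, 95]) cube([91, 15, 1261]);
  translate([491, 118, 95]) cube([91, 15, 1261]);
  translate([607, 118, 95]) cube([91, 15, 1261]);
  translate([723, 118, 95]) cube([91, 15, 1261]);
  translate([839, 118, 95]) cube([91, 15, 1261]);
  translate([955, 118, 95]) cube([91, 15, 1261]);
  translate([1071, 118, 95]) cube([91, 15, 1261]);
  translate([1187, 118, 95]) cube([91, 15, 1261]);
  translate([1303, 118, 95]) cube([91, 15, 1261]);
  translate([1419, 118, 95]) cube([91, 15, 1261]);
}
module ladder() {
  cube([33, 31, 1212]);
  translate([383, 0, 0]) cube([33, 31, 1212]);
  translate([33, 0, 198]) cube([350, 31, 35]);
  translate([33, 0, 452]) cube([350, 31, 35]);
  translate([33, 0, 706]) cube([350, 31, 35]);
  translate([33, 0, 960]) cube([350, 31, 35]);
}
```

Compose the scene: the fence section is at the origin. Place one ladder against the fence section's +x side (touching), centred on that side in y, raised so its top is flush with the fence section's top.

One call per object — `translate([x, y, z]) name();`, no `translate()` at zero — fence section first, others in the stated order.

fence_section();
translate([1661, 51, 161]) ladder();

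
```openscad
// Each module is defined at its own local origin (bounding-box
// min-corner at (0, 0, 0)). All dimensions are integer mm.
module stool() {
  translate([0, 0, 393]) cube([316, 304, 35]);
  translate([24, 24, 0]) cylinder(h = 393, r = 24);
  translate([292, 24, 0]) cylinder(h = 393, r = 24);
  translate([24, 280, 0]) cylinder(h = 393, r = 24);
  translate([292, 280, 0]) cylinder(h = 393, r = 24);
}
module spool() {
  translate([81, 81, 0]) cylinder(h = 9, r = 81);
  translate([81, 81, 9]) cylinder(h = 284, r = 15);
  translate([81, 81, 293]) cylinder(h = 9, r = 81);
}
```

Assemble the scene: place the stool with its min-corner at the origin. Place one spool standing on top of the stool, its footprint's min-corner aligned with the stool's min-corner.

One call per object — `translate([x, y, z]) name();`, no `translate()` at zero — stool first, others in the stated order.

stool();
translate([0, 0, 428]) spool();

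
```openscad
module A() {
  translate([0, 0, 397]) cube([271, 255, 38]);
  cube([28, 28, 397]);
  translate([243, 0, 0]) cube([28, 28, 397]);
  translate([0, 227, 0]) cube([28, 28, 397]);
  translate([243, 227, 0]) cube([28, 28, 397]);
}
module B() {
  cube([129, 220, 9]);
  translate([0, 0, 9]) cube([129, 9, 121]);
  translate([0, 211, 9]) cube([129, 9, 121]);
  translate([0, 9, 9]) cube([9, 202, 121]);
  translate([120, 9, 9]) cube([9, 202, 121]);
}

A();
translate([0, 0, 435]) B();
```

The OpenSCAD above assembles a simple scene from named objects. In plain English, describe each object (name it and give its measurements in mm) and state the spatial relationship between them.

A is a four-legged stool. The seat is 271×255 mm, 38 mm thick, top at z = 435 mm. It stands on four square legs, each 28×28 mm in cross-section, from z = 0 to the seat underside, each flush with a corner of the seat.

B is an open-topped rectangular box: outside dimensions 129×220×130 mm, with a uniform wall and base thickness of 9 mm. The base is a full 129×220 slab on the floor; four walls sit on top of the base. The front and back walls (the −y and +y sides) span the full width; the two side walls fit between them.

The open box is on top of the stool.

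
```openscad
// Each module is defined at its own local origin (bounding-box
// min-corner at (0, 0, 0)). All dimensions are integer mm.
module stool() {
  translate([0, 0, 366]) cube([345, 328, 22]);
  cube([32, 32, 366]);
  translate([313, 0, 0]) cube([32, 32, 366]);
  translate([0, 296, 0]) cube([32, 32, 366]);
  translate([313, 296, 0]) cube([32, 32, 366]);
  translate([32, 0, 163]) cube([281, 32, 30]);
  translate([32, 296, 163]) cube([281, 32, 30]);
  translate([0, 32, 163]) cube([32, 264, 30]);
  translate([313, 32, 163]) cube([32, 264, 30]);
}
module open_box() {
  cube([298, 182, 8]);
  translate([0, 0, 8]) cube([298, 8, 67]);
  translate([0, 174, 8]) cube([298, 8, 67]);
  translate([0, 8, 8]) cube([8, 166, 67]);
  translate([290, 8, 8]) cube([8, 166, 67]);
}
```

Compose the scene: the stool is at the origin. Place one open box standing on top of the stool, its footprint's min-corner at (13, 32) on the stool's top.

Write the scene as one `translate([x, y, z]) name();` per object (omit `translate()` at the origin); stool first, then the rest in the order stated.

stool();
translate([13, 32, 388]) open_box();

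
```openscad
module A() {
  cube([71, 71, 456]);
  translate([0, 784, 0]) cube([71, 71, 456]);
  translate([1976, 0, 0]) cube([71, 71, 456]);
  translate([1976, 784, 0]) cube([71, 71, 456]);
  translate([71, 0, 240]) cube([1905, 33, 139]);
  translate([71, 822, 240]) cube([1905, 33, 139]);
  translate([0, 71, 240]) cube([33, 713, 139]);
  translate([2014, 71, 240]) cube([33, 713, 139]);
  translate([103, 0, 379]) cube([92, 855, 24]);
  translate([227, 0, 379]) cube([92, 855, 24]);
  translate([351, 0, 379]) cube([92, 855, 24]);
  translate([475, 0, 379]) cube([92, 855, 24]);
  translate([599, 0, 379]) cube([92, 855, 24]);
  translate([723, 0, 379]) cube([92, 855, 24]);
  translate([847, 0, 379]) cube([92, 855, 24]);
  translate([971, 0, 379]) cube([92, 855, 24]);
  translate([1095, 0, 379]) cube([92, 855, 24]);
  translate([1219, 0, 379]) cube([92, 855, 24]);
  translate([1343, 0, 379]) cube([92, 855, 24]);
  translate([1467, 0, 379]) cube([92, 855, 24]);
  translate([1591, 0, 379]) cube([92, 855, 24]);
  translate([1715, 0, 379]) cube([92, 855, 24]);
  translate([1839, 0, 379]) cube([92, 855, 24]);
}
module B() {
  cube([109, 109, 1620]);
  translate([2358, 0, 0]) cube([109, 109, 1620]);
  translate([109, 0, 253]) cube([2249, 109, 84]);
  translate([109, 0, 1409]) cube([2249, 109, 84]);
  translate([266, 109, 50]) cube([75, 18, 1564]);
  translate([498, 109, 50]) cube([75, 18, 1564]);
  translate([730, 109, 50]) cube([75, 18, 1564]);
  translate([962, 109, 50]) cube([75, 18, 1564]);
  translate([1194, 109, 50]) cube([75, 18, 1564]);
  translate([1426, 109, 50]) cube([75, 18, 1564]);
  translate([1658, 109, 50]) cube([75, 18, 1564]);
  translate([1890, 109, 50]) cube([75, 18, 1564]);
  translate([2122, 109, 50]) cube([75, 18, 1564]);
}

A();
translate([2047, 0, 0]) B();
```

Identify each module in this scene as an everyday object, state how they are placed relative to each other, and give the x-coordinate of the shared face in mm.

The bed frame's +x face and the fence section's −x face are both at x = 2047 mm.

A is a bed frame. B is a fence section. The fence section is against the bed frame's +x side, with their −y faces flush. The x-coordinate of the shared face is 2047 mm.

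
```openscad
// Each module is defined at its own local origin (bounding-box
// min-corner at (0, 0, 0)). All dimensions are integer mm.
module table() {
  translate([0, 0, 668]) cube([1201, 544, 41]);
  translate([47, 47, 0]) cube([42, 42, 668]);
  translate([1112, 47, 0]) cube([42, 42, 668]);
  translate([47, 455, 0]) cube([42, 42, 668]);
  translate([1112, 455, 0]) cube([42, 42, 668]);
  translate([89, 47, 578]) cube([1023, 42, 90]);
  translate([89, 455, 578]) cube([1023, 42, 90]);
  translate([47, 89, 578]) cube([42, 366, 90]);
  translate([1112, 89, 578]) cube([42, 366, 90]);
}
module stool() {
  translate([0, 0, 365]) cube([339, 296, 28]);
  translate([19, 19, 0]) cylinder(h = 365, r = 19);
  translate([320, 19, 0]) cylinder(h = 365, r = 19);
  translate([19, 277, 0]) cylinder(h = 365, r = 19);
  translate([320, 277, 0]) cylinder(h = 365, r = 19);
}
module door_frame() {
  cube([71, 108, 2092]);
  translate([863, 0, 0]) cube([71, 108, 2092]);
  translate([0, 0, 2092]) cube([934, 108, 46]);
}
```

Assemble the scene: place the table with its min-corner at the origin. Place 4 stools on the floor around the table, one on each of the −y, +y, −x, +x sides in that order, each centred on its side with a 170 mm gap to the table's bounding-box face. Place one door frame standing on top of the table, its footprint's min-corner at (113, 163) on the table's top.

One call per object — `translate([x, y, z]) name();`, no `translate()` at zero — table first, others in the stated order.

table();
translate([431, -466, 0]) stool();
translate([431, 714, 0]) stool();
translate([-509, 124, 0]) stool();
translate([1371, 124, 0]) stool();
translate([113, 163, 709]) door_frame();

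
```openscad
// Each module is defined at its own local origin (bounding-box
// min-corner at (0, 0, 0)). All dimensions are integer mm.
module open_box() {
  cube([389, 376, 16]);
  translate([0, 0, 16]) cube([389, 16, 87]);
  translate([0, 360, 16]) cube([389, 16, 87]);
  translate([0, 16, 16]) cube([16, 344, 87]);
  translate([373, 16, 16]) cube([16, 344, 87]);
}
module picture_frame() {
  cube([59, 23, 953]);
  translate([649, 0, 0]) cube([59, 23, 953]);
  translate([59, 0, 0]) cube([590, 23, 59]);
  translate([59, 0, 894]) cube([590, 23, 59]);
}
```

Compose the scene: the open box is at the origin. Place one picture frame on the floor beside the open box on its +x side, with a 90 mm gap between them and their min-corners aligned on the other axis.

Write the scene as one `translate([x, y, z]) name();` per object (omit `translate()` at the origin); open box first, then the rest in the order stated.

open_box();
translate([479, 0, 0]) picture_frame();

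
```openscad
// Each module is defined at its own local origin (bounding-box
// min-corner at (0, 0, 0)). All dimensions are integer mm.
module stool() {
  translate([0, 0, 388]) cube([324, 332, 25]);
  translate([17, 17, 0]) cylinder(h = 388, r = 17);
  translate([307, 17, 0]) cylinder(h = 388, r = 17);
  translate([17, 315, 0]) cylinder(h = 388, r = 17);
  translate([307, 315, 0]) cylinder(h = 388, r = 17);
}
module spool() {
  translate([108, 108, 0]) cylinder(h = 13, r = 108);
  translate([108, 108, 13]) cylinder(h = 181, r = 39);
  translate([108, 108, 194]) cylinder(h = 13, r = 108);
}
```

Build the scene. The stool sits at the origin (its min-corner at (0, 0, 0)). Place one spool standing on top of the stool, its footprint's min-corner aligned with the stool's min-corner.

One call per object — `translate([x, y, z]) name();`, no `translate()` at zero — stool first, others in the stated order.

stool();
translate([0, 0, 413]) spool();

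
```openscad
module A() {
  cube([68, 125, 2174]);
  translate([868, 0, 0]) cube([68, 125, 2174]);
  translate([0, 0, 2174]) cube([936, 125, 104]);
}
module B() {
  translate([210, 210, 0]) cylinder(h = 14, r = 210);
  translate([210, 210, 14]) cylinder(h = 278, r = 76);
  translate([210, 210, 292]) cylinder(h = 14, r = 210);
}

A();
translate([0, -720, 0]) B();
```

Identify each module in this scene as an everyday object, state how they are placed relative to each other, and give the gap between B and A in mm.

A is a door frame. B is a spool. The spool is on the floor beside the door frame on its −y side. The gap between the spool and the door frame is 300 mm.

The spool's nearest face is 300 mm from the door frame's −y face.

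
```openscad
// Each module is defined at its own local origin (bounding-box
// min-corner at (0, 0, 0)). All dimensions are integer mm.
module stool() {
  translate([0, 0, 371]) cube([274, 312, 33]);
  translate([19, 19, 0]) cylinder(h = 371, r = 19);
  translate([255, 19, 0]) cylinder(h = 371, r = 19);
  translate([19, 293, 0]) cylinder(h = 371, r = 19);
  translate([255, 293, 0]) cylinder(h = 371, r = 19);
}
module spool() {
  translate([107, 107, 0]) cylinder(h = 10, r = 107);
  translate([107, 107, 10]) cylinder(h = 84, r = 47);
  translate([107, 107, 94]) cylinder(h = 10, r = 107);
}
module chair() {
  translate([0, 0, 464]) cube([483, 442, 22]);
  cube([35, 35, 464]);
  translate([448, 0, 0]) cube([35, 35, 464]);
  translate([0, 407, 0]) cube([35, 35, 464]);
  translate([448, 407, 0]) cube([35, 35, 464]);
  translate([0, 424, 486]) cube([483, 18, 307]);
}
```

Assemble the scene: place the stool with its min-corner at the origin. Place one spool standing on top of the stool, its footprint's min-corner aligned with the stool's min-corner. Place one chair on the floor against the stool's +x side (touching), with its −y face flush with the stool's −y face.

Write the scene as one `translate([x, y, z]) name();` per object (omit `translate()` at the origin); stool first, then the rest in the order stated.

stool();
translate([0, 0, 404]) spool();
translate([274, 0, 0]) chair();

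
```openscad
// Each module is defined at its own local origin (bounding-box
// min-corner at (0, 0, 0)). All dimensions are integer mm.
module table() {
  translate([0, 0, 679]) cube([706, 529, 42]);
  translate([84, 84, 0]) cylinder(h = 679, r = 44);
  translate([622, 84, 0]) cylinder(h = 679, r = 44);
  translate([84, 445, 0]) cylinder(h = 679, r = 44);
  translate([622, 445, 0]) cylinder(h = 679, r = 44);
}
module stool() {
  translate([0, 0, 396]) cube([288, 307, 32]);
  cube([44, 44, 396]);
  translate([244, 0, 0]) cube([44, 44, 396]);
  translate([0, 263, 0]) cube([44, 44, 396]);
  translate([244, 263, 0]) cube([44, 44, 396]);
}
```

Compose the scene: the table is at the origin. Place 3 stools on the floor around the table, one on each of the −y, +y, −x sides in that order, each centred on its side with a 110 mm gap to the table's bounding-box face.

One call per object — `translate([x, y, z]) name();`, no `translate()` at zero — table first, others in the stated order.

table();
translate([209, -417, 0]) stool();
translate([209, 639, 0]) stool();
translate([-398, 111, 0]) stool();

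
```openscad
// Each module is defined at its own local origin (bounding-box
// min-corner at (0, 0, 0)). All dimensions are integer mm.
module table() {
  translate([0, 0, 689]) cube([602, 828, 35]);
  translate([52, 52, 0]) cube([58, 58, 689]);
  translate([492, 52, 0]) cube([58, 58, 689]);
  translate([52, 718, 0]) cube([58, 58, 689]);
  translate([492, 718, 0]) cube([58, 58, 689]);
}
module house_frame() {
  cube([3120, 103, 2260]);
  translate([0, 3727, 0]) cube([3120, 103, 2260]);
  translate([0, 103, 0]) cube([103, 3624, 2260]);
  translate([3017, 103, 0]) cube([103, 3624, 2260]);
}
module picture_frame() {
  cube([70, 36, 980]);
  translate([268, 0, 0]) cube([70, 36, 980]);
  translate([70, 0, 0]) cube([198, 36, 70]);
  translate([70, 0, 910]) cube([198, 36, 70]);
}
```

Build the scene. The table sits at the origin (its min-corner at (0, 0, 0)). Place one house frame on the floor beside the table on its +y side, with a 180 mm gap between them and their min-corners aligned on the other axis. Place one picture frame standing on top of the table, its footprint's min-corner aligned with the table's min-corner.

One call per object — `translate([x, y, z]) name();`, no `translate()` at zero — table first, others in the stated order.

table();
translate([0, 1008, 0]) house_frame();
translate([0, 0, 724]) picture_frame();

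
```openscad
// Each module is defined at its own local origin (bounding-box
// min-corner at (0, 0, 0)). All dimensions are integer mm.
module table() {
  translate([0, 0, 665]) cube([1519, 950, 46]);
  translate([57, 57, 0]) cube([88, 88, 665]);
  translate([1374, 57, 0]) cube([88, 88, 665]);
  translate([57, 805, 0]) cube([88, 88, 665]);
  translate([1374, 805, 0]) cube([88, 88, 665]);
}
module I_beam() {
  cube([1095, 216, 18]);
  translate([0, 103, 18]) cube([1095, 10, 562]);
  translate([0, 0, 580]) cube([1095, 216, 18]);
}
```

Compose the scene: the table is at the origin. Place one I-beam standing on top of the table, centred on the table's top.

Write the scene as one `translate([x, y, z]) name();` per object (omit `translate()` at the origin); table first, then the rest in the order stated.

table();
translate([212, 367, 711]) I_beam();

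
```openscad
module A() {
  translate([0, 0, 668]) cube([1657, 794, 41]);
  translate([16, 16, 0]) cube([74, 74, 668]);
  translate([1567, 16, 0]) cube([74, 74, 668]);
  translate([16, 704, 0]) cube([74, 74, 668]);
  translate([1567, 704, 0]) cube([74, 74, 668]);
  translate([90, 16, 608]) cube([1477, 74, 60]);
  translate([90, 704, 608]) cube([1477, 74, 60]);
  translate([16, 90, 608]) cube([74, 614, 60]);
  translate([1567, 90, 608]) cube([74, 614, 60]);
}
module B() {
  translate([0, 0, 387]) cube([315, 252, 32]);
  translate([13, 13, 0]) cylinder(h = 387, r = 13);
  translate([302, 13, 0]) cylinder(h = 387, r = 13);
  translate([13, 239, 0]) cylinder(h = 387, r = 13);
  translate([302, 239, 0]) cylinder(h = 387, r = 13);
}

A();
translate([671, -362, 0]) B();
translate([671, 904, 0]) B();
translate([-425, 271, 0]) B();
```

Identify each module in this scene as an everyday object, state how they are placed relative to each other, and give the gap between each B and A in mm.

A is a table. B is a stool. Three stools sit around the table at the −y, +y, −x sides. The gap between each stool and the table is 110 mm.

Each stool's nearest face is 110 mm from the table's bounding box.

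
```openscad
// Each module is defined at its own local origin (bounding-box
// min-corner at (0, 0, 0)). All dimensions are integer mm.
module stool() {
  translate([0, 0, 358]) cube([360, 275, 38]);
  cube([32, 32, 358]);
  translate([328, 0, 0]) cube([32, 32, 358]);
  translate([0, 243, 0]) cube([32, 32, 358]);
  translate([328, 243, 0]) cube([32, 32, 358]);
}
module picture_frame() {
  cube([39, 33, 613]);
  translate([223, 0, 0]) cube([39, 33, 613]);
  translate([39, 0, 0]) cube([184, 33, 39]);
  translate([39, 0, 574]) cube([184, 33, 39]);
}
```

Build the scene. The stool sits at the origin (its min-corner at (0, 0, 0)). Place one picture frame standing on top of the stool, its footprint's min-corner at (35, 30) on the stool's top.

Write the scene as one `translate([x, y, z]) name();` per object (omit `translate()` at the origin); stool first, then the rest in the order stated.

stool();
translate([35, 30, 396]) picture_frame();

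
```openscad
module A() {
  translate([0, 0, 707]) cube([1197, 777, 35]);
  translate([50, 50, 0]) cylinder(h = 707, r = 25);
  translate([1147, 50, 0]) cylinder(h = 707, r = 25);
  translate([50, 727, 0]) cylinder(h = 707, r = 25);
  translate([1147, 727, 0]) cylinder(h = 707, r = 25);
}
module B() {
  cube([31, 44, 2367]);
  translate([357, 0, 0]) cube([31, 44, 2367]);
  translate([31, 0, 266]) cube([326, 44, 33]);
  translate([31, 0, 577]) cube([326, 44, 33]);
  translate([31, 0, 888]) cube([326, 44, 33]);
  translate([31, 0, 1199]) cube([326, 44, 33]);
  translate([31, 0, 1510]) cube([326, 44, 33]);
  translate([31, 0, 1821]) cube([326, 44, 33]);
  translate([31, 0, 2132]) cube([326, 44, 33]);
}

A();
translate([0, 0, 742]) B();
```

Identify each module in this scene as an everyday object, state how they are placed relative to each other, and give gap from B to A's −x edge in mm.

A is a table. B is a ladder. The ladder is on top of the table. The gap from the ladder to the table's −x edge is 0 mm.

The ladder's min-x is at 0; the table's min-x is 0; gap = 0 mm.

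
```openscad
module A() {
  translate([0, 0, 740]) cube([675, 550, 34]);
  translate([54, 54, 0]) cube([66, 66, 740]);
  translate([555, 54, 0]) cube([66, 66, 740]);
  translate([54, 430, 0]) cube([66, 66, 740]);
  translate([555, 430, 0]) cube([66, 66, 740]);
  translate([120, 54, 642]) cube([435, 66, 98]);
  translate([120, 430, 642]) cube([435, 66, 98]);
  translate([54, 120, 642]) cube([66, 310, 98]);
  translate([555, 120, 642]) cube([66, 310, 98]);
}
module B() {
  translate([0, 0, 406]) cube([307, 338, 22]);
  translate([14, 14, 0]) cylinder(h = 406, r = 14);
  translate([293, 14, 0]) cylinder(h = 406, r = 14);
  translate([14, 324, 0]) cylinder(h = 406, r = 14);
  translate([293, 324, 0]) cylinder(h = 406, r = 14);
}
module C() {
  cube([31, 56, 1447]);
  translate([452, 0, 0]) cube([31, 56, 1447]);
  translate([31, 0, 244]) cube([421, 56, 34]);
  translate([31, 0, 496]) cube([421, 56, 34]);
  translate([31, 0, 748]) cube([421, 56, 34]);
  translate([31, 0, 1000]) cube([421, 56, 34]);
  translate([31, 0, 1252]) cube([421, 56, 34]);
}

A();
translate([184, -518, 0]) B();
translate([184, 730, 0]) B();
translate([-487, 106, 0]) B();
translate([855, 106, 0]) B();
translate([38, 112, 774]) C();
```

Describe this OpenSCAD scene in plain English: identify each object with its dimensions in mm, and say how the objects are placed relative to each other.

A is a table: top 675 mm (x) × 550 mm (y), 34 mm thick, upper face at z = 774 mm, on four 66×66 mm square legs, each inset 54 mm from the nearest pair of top edges, running from z = 0 to the bottom of the top. Four apron rails, 66 mm thick and 98 mm tall, run between adjacent legs with their top edges flush with the underside of the top and their outer faces flush with the legs' outer faces.

B is a four-legged stool. The seat is a 307×338×22 mm slab whose top surface is at z = 428 mm; four round legs, each 28 mm in diameter, run from the floor (z = 0) to the underside of the seat, each leg's axis is inset half a diameter from the nearest pair of seat edges (so the leg's bounding box is flush with the corner).

C is a wooden ladder with two side rails of 31×56 mm section and 1447 mm height, set 483 mm apart overall. Between them run 5 rectangular rungs (56 mm deep, 34 mm thick), front faces flush with the rails' −y face. The bottom of the first rung is 244 mm above the floor and each subsequent rung is 252 mm higher than the one below.

Four stools sit around the table at the −y, +y, −x, +x sides. The ladder is on top of the table.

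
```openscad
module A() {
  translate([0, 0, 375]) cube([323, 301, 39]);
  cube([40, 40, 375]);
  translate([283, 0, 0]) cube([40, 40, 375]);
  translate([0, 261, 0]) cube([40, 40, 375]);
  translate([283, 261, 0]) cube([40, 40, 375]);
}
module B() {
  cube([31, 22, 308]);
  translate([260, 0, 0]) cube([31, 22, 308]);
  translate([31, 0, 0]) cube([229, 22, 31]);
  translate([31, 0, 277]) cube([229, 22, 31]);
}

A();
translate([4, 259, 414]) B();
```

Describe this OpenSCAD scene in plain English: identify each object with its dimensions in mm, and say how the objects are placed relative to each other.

A is a simple wooden stool: a rectangular seat 323 mm (x) by 301 mm (y), 39 mm thick, top face at z = 414 mm, on four square legs, each 40×40 mm in cross-section. The legs rest on z = 0, each flush with a corner of the seat.

B is a rectangular picture frame lying in the x–z plane (depth along y). The opening is 229 mm wide (x) by 246 mm tall (z), surrounded by a border 31 mm wide on all four sides. The frame is 22 mm deep and is made of two full-height vertical stiles with two horizontal rails fitted between them.

The picture frame is on top of the stool.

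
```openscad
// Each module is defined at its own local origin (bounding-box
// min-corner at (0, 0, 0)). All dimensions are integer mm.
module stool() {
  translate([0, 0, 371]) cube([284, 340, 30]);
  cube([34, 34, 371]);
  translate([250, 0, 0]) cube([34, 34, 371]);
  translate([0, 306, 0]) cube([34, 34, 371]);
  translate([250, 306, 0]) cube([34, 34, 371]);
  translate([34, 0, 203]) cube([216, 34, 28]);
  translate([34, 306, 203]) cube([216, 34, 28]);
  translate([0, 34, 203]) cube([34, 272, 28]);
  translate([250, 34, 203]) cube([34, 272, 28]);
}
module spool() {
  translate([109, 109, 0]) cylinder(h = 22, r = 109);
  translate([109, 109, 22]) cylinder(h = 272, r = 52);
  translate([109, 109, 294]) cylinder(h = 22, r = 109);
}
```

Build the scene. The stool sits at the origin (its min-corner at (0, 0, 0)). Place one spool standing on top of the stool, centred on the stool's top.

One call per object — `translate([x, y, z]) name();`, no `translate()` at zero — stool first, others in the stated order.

stool();
translate([33, 61, 401]) spool();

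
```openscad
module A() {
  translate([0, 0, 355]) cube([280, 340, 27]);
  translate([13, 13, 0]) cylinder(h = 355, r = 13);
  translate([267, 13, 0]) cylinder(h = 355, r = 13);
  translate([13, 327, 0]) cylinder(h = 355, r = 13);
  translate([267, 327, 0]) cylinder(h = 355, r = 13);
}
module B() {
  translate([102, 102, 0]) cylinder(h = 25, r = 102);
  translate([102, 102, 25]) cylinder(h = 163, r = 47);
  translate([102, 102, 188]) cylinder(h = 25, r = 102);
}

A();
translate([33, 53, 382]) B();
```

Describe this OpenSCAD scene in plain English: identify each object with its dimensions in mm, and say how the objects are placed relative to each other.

A is a four-legged stool. The seat is a 280×340×27 mm slab whose top surface is at z = 382 mm; four round legs, each 26 mm in diameter, run from the floor (z = 0) to the underside of the seat, each leg's axis is inset half a diameter from the nearest pair of seat edges (so the leg's bounding box is flush with the corner).

B is a spool: two coaxial disc flanges of radius 102 mm and thickness 25 mm, joined by a core cylinder of radius 47 mm and height 163 mm. The lower flange rests on z = 0 and the three cylinders share a vertical axis.

The spool is on top of the stool.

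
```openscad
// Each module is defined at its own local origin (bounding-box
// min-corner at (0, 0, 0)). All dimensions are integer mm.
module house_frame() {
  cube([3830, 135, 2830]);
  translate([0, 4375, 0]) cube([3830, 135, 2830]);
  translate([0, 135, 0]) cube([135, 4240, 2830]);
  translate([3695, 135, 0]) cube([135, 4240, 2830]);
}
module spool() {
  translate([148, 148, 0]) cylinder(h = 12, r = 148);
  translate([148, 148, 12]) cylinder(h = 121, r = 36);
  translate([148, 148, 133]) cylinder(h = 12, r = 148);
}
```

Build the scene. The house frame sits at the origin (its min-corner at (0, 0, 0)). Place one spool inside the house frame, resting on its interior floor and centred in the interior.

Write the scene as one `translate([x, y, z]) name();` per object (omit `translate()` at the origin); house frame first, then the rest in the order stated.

house_frame();
translate([1767, 2107, 0]) spool();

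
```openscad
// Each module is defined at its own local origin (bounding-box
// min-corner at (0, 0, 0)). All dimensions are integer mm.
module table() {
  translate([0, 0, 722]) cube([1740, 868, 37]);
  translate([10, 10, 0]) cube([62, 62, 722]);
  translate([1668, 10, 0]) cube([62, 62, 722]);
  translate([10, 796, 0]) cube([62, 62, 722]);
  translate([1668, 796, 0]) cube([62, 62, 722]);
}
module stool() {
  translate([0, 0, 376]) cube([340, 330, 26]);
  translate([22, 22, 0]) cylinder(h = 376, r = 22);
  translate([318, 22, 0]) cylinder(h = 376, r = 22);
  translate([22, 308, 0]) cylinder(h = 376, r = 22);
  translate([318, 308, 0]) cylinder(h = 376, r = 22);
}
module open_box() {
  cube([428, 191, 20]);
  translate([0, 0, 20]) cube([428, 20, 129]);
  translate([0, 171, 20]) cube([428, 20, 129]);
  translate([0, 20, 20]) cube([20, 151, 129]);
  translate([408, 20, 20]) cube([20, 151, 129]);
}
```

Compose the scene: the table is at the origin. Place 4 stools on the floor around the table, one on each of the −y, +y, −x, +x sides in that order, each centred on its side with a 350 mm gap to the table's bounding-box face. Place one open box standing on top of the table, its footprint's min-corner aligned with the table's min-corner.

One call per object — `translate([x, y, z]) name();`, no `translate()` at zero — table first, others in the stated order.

table();
translate([700, -680, 0]) stool();
translate([700, 1218, 0]) stool();
translate([-690, 269, 0]) stool();
translate([2090, 269, 0]) stool();
translate([0, 0, 759]) open_box();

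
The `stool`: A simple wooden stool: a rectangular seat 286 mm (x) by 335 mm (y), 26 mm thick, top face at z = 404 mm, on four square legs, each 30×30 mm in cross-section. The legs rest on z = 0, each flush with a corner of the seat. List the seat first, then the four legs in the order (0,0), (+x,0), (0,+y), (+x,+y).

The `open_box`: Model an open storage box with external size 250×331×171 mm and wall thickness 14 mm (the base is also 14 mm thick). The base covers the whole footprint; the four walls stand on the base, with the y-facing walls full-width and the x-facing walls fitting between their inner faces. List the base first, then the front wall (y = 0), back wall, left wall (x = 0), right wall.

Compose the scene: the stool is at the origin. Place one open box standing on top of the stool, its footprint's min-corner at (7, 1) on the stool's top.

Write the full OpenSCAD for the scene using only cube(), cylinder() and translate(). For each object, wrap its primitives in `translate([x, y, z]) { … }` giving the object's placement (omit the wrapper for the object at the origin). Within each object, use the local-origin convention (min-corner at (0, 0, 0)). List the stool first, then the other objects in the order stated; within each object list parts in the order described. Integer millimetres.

translate([0, 0, 378]) cube([286, 335, 26]);
cube([30, 30, 378]);
translate([256, 0, 0]) cube([30, 30, 378]);
translate([0, 305, 0]) cube([30, 30, 378]);
translate([256, 305, 0]) cube([30, 30, 378]);
translate([7, 1, 404]) {
  cube([250, 331, 14]);
  translate([0, 0, 14]) cube([250, 14, 157]);
  translate([0, 317, 14]) cube([250, 14, 157]);
  translate([0, 14, 14]) cube([14, 303, 157]);
  translate([236, 14, 14]) cube([14, 303, 157]);
}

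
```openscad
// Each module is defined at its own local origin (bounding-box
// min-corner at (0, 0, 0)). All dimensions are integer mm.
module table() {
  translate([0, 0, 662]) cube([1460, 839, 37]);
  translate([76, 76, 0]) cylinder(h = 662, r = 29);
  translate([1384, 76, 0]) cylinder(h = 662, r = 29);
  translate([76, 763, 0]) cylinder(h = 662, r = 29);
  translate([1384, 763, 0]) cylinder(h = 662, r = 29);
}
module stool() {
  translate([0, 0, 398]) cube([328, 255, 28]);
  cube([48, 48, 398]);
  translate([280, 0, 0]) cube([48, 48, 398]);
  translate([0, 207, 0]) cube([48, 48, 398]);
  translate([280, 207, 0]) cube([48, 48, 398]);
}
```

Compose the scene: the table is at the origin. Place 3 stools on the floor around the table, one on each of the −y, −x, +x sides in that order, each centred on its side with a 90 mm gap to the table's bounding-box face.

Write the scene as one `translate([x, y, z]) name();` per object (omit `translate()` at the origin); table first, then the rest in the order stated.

table();
translate([566, -345, 0]) stool();
translate([-418, 292, 0]) stool();
translate([1550, 292, 0]) stool();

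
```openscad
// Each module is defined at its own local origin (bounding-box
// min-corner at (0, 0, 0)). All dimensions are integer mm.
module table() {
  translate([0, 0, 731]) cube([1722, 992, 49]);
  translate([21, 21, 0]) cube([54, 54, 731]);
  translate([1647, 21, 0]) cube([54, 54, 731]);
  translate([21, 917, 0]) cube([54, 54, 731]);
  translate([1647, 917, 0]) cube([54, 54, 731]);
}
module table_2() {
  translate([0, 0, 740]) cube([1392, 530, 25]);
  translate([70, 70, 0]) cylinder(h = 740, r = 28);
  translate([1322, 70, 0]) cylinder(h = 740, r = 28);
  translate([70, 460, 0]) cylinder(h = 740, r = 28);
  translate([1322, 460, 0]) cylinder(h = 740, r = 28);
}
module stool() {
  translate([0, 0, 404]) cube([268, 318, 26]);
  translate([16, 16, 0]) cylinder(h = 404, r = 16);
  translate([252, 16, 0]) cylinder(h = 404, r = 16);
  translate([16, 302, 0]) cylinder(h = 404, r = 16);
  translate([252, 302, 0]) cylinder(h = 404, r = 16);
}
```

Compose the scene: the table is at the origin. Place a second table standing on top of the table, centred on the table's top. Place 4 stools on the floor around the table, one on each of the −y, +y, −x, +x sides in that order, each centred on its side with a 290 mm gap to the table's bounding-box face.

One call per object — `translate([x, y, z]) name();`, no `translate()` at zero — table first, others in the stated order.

table();
translate([165, 231, 780]) table_2();
translate([727, -608, 0]) stool();
translate([727, 1282, 0]) stool();
translate([-558, 337, 0]) stool();
translate([2012, 337, 0]) stool();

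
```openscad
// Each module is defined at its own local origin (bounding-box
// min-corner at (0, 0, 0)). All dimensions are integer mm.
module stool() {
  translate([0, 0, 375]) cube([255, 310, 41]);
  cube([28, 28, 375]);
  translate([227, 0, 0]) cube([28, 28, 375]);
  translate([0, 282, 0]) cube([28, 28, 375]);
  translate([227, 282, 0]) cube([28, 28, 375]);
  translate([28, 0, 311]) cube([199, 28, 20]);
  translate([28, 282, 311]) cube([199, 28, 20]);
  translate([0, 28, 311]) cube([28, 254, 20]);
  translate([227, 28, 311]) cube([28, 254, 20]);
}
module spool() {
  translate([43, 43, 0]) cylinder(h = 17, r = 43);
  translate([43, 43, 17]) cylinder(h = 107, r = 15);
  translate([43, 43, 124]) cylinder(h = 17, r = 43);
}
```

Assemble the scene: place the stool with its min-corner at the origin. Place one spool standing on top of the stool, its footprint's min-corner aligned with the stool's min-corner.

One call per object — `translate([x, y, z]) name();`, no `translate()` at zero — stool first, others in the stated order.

stool();
translate([0, 0, 416]) spool();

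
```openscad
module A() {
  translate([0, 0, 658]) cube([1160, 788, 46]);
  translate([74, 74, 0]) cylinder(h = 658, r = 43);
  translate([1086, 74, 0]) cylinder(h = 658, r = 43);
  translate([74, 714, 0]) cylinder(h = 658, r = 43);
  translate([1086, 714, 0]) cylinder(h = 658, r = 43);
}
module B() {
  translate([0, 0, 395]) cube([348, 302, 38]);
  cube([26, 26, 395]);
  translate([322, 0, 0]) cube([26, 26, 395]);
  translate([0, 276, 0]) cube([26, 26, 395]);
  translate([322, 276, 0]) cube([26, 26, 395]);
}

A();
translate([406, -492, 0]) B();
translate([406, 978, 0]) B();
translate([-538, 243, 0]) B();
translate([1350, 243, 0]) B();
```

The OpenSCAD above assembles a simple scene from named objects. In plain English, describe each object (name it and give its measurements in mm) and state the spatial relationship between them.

A is a table: top 1160 mm (x) × 788 mm (y), 46 mm thick, upper face at z = 704 mm, on four round legs of 86 mm diameter, each leg's bounding box inset 31 mm from the nearest pair of top edges, running from z = 0 to the bottom of the top.

B is a four-legged stool. The seat is 348×302 mm, 38 mm thick, top at z = 433 mm. It stands on four square legs, each 26×26 mm in cross-section, from z = 0 to the seat underside, each flush with a corner of the seat.

Four stools sit around the table at the −y, +y, −x, +x sides.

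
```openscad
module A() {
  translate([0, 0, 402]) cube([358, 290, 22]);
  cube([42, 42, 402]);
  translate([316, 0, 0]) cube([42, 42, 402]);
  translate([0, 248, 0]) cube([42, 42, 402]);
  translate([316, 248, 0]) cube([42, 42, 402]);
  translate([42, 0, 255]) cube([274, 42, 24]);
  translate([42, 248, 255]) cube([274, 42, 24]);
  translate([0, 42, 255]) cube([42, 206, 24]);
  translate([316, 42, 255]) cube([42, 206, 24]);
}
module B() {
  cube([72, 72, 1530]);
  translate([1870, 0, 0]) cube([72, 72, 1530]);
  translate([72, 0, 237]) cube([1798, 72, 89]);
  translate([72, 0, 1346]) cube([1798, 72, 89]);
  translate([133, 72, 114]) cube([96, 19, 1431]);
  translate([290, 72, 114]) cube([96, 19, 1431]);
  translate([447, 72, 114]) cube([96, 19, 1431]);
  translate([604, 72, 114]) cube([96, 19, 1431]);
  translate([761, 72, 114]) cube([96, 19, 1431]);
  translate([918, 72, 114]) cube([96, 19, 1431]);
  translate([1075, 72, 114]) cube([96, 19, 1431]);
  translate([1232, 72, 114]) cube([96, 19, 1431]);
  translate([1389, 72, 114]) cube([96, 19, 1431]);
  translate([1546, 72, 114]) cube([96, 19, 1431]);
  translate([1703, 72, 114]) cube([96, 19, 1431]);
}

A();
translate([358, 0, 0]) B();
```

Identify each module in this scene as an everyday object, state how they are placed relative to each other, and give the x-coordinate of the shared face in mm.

A is a stool. B is a fence section. The fence section is against the stool's +x side, with their −y faces flush. The x-coordinate of the shared face is 358 mm.

The stool's +x face and the fence section's −x face are both at x = 358 mm.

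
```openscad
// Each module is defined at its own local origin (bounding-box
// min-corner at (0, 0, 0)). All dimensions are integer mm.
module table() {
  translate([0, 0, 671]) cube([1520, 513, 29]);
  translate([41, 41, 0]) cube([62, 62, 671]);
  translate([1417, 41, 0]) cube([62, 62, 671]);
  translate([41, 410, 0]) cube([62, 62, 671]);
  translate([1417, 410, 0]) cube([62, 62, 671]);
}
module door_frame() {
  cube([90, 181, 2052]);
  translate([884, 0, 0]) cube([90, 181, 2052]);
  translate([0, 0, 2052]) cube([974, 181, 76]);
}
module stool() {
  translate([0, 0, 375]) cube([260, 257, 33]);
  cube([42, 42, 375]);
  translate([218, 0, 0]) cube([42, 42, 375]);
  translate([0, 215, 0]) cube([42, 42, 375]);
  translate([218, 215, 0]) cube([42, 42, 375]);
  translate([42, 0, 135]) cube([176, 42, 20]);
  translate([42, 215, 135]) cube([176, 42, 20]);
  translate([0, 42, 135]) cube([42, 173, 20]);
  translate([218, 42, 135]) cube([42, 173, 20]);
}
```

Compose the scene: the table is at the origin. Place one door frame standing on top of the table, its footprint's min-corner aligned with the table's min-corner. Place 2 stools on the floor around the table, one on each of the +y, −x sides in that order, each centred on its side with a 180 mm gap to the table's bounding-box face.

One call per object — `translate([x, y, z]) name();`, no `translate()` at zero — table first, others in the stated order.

table();
translate([0, 0, 700]) door_frame();
translate([630, 693, 0]) stool();
translate([-440, 128, 0]) stool();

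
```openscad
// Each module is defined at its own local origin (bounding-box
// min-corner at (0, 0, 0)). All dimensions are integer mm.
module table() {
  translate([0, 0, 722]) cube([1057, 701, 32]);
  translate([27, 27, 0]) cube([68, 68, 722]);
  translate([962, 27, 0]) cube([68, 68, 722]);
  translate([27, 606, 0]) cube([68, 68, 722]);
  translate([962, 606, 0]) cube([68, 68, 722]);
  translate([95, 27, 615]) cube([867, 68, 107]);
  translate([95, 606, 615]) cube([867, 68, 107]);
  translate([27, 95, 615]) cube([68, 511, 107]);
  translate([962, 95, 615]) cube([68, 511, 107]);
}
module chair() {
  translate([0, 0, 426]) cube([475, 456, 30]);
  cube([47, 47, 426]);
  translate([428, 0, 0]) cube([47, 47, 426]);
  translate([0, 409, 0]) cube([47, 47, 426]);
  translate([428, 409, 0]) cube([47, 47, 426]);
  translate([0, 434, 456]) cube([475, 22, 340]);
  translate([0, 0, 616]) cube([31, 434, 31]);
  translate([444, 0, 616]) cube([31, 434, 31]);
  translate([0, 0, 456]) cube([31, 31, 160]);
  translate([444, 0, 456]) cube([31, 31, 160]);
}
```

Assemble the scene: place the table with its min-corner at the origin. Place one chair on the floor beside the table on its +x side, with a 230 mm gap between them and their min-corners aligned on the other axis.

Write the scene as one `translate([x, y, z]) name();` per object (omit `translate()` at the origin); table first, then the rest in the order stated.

table();
translate([1287, 0, 0]) chair();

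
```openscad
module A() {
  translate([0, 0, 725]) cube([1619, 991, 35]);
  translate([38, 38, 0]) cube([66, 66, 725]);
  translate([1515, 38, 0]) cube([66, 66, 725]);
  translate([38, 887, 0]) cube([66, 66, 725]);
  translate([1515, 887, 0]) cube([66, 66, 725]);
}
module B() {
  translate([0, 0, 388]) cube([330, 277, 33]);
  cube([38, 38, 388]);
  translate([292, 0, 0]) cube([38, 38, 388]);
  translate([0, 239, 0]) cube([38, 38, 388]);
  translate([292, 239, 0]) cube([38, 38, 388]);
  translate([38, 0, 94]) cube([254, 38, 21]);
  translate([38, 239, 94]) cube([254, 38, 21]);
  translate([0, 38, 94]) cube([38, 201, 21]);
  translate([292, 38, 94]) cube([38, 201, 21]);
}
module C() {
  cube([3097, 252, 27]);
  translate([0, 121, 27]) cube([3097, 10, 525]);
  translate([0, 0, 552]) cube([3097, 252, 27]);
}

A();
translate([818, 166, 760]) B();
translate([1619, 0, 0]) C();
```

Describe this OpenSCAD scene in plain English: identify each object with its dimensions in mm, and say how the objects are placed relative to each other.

A is a table with a 1619×991 mm rectangular top, 35 mm thick, top surface at z = 760 mm, supported by four 66×66 mm square legs, each inset 38 mm from the nearest pair of top edges, running from the floor.

B is a four-legged stool. The seat is 330×277 mm, 33 mm thick, top at z = 421 mm. It stands on four square legs, each 38×38 mm in cross-section, from z = 0 to the seat underside, each flush with a corner of the seat. Four stretchers, 38 mm wide and 21 mm tall, connect adjacent legs with their undersides at z = 94 mm, each running between the inner faces of the legs it joins and aligned with the legs' outer faces on the other axis.

C is an I-beam lying along x, 3097 mm long. Overall section height 579 mm. Two flanges 252 mm wide (y) and 27 mm thick, one on the floor and one at the top; a web 10 mm thick runs between them, centred on the flange width.

The stool is on top of the table. The I-beam is against the table's +x side, with their −y faces flush.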